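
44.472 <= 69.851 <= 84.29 True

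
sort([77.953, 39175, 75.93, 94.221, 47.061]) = [47.061, 75.93, 77.953, 94.221, 39175]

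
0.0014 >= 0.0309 False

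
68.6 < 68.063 False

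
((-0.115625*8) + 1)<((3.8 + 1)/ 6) True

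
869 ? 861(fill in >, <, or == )>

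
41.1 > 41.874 False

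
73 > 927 False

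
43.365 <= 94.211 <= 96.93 True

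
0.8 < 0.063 False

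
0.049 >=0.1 False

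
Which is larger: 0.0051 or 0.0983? 0.0983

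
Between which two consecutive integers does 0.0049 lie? 0 and 1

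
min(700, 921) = 700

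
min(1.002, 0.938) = 0.938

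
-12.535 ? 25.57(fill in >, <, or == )<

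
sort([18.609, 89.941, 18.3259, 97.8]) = [18.3259, 18.609, 89.941, 97.8]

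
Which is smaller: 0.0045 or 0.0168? 0.0045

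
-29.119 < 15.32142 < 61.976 True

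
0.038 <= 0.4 True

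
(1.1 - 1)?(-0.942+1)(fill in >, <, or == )>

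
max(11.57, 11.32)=11.57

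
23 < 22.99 False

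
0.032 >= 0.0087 True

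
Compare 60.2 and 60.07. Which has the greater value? 60.2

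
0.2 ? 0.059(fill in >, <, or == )>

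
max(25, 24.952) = 25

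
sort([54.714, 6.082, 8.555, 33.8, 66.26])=[6.082, 8.555, 33.8, 54.714, 66.26]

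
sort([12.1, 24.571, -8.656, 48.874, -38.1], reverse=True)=[48.874, 24.571, 12.1, -8.656, -38.1]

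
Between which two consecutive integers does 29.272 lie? 29 and 30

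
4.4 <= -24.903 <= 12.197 False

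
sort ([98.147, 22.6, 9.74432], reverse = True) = [98.147, 22.6, 9.74432]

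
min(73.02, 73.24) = 73.02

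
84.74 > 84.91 False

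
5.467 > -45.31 True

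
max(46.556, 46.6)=46.6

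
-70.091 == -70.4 False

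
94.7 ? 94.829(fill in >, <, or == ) <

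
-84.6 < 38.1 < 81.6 True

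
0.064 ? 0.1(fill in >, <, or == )<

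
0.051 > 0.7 False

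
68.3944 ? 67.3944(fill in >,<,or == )>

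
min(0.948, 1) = 0.948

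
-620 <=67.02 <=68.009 True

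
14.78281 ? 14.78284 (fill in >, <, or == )<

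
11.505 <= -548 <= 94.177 False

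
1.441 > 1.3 True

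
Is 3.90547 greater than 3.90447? Yes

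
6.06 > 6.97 False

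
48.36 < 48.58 True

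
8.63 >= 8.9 False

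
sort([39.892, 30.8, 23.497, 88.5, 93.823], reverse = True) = [93.823, 88.5, 39.892, 30.8, 23.497]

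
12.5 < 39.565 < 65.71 True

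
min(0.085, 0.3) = 0.085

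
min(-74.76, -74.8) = -74.8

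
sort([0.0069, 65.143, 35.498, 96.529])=[0.0069, 35.498, 65.143, 96.529]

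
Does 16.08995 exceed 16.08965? Yes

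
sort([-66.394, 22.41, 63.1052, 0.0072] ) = [-66.394, 0.0072, 22.41, 63.1052]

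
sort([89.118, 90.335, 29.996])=[29.996, 89.118, 90.335]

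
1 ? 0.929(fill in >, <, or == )>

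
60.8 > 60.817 False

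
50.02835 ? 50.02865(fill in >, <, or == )<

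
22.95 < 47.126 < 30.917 False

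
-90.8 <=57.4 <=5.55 False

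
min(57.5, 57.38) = 57.38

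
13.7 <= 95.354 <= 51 False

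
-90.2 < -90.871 False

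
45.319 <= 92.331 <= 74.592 False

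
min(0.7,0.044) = 0.044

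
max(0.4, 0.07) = 0.4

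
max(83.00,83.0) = 83.0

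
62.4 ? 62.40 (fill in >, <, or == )==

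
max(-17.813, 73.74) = 73.74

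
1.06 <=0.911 False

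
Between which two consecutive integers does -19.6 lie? -20 and -19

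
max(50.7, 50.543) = 50.7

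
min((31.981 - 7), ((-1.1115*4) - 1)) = -5.446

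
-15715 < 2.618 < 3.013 True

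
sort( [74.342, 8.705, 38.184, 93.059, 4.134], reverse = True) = [93.059, 74.342, 38.184, 8.705, 4.134]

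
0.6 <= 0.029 False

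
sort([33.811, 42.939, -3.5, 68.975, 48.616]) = [-3.5, 33.811, 42.939, 48.616, 68.975]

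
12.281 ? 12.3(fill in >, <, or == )<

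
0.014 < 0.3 True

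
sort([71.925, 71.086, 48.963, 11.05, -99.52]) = [-99.52, 11.05, 48.963, 71.086, 71.925]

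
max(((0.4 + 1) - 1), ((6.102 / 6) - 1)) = 0.4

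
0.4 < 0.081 False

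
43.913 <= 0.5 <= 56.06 False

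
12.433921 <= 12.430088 False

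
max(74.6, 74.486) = 74.6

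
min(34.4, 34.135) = 34.135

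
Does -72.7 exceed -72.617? No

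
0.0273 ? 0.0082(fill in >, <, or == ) >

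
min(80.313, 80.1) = 80.1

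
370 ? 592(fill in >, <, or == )<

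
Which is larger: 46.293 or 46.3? 46.3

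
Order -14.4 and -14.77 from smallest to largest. -14.77, -14.4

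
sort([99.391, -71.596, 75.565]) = [-71.596, 75.565, 99.391]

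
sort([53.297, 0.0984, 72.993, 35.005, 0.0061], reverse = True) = [72.993, 53.297, 35.005, 0.0984, 0.0061]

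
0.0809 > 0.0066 True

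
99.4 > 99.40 False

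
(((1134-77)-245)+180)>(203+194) True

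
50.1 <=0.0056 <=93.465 False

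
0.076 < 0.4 True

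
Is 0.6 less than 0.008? No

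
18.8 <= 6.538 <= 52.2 False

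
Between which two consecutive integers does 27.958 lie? 27 and 28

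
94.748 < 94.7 False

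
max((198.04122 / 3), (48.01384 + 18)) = 66.01384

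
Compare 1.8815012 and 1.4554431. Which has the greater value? 1.8815012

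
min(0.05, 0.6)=0.05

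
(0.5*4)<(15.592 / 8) False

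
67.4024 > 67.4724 False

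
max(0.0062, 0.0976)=0.0976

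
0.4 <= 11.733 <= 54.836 True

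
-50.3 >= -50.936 True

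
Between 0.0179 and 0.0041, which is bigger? 0.0179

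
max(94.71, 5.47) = 94.71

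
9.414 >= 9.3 True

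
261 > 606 False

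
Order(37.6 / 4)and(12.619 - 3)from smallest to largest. (37.6 / 4), (12.619 - 3)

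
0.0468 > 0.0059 True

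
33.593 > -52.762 True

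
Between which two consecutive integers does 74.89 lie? 74 and 75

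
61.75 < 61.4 False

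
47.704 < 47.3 False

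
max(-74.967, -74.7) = -74.7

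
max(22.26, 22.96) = 22.96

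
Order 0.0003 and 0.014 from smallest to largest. 0.0003,0.014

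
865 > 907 False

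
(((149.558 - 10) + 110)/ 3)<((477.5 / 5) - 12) True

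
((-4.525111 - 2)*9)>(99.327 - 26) False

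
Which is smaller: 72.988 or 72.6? 72.6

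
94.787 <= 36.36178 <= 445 False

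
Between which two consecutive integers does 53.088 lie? 53 and 54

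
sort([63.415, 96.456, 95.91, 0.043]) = [0.043, 63.415, 95.91, 96.456]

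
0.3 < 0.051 False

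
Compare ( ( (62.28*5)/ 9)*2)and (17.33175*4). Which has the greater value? (17.33175*4)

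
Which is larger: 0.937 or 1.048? 1.048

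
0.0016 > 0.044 False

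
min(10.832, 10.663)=10.663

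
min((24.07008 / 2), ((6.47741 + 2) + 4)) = 12.03504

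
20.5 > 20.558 False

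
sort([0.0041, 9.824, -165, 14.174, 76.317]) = [-165, 0.0041, 9.824, 14.174, 76.317]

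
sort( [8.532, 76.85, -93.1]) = [-93.1, 8.532, 76.85]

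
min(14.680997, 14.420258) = 14.420258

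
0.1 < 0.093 False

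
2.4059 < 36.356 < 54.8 True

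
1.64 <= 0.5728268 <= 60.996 False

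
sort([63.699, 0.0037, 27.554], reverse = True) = [63.699, 27.554, 0.0037]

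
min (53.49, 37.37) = 37.37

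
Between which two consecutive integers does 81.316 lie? 81 and 82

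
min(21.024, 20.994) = 20.994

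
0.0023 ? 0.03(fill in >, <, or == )<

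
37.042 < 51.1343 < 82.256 True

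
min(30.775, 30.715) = 30.715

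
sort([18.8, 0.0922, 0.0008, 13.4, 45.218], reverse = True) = [45.218, 18.8, 13.4, 0.0922, 0.0008]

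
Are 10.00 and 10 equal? Yes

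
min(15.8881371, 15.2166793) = 15.2166793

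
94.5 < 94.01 False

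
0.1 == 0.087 False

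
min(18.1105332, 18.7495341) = 18.1105332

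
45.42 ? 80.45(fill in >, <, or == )<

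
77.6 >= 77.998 False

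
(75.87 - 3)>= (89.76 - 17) True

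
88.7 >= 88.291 True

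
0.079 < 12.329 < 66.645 True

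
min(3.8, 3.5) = 3.5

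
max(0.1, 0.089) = 0.1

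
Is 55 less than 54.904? No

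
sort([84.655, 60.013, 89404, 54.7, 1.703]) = [1.703, 54.7, 60.013, 84.655, 89404]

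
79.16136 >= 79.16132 True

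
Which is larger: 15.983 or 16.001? 16.001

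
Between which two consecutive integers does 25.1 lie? 25 and 26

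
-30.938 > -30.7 False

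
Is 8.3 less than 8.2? No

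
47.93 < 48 True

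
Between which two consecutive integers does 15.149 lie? 15 and 16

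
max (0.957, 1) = 1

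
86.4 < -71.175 False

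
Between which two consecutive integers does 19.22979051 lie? 19 and 20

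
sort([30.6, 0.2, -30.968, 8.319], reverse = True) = [30.6, 8.319, 0.2, -30.968]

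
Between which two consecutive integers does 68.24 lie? 68 and 69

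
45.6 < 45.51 False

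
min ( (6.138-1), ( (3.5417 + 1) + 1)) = 5.138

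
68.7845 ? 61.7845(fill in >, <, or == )>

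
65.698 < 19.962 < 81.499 False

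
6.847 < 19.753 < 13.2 False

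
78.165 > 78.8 False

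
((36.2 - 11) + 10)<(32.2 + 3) False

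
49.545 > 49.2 True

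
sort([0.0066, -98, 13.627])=[-98, 0.0066, 13.627]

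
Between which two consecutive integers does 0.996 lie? 0 and 1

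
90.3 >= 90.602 False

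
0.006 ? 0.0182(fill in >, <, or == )<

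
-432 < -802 False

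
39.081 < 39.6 True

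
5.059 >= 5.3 False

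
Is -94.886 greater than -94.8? No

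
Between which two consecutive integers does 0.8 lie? 0 and 1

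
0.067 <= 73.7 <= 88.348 True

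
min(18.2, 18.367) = 18.2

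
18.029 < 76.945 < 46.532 False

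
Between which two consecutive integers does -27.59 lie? -28 and -27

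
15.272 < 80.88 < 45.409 False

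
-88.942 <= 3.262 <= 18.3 True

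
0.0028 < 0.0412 True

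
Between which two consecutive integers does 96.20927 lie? 96 and 97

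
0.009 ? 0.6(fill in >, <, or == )<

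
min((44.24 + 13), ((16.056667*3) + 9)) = 57.170001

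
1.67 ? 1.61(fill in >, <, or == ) >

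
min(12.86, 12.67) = 12.67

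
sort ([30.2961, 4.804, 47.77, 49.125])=[4.804, 30.2961, 47.77, 49.125]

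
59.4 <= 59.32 False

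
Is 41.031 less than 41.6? Yes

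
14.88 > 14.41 True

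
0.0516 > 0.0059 True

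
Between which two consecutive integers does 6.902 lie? 6 and 7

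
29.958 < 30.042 True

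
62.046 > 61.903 True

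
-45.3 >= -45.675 True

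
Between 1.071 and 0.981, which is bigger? 1.071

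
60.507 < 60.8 True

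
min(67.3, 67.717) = 67.3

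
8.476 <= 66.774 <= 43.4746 False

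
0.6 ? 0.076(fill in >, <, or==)>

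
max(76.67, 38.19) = 76.67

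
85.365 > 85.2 True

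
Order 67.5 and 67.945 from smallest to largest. 67.5, 67.945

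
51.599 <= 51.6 True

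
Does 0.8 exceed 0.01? Yes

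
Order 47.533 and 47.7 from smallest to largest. 47.533, 47.7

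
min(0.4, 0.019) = 0.019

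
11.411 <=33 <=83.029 True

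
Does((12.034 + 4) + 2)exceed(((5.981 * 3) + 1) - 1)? Yes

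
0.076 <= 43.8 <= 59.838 True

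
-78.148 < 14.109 True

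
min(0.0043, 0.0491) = 0.0043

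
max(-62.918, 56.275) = 56.275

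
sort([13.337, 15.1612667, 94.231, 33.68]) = [13.337, 15.1612667, 33.68, 94.231]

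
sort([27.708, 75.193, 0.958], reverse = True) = [75.193, 27.708, 0.958]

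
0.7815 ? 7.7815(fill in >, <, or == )<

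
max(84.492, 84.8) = 84.8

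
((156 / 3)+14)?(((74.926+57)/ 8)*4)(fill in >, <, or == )>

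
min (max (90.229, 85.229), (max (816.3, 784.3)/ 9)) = 90.229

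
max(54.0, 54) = 54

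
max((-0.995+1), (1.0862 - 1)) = 0.0862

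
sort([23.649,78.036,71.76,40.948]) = [23.649,40.948,71.76,78.036]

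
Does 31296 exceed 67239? No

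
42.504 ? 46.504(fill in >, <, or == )<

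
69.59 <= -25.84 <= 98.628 False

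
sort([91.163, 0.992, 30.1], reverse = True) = [91.163, 30.1, 0.992]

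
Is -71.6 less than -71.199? Yes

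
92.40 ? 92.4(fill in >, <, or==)==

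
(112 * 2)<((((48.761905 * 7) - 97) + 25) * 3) True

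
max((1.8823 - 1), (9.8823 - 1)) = 8.8823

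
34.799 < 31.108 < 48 False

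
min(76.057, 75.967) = 75.967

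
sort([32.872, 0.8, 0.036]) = [0.036, 0.8, 32.872]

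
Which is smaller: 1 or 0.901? 0.901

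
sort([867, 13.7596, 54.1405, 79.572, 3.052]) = [3.052, 13.7596, 54.1405, 79.572, 867]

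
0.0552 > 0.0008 True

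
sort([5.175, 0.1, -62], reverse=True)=[5.175, 0.1, -62]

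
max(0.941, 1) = 1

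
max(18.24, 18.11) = 18.24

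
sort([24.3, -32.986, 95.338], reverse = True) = [95.338, 24.3, -32.986]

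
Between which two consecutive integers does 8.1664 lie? 8 and 9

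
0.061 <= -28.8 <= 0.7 False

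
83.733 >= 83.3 True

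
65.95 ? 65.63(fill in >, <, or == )>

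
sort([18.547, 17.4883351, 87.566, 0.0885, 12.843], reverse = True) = [87.566, 18.547, 17.4883351, 12.843, 0.0885]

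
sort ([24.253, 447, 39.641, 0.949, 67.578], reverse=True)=[447, 67.578, 39.641, 24.253, 0.949]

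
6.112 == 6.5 False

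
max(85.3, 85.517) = 85.517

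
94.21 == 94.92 False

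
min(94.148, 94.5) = 94.148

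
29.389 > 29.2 True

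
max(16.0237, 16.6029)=16.6029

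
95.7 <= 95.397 False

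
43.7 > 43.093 True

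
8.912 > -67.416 True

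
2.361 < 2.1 False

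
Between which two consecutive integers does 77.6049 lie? 77 and 78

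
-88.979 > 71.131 False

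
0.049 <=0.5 True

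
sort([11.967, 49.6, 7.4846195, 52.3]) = [7.4846195, 11.967, 49.6, 52.3]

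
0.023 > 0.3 False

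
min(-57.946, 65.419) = -57.946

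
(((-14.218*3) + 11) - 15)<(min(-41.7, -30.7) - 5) False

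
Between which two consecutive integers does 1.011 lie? 1 and 2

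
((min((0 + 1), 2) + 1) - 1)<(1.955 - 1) False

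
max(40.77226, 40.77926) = 40.77926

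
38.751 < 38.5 False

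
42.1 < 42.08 False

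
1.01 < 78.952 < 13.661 False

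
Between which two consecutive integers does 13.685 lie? 13 and 14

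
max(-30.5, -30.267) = -30.267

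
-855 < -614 True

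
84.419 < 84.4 False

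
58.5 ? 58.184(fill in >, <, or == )>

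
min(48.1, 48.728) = 48.1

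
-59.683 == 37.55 False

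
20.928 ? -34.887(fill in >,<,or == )>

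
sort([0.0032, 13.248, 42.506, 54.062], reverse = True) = [54.062, 42.506, 13.248, 0.0032]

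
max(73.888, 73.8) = 73.888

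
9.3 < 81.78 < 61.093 False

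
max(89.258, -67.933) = 89.258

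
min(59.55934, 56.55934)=56.55934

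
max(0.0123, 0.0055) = 0.0123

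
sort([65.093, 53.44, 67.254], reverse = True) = [67.254, 65.093, 53.44]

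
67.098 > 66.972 True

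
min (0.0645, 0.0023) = 0.0023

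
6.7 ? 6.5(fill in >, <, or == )>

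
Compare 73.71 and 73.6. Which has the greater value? 73.71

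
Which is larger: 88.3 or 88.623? 88.623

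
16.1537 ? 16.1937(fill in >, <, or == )<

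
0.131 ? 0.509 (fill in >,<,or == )<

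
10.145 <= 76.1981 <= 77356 True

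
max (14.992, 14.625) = 14.992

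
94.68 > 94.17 True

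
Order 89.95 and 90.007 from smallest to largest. 89.95, 90.007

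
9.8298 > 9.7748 True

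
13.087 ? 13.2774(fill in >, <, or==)<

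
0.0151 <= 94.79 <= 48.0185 False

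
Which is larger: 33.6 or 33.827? 33.827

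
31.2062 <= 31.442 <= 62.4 True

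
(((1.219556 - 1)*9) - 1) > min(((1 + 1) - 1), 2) False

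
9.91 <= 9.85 False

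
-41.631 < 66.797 True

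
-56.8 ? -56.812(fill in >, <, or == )>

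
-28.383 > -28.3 False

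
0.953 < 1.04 True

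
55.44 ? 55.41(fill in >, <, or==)>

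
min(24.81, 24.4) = 24.4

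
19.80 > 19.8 False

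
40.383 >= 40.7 False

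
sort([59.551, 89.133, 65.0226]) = [59.551, 65.0226, 89.133]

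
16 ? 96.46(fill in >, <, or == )<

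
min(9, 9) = 9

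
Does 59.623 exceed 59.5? Yes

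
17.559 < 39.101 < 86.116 True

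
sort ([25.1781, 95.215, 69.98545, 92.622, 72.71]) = [25.1781, 69.98545, 72.71, 92.622, 95.215]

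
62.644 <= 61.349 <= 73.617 False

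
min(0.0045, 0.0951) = 0.0045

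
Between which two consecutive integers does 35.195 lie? 35 and 36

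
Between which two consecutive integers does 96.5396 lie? 96 and 97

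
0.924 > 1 False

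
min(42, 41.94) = 41.94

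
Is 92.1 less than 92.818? Yes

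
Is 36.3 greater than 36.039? Yes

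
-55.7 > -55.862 True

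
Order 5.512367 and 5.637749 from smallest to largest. 5.512367,5.637749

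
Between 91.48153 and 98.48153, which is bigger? 98.48153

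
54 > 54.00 False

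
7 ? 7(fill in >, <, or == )==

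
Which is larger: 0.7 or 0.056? 0.7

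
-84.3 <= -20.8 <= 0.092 True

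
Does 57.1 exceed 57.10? No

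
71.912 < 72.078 True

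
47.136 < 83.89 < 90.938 True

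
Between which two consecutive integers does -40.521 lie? -41 and -40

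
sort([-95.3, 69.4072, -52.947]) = [-95.3, -52.947, 69.4072]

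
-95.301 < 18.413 True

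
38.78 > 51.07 False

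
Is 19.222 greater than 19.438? No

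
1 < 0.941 False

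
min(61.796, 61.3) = 61.3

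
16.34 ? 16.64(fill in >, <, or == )<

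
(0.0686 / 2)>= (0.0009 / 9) True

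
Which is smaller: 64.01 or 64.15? 64.01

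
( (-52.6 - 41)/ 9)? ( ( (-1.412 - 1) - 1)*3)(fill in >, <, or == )<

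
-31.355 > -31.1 False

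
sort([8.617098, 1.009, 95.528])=[1.009, 8.617098, 95.528]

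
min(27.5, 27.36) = 27.36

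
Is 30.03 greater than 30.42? No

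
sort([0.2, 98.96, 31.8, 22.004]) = [0.2, 22.004, 31.8, 98.96]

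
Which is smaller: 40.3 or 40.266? 40.266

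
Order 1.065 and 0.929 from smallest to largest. 0.929, 1.065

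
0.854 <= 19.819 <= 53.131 True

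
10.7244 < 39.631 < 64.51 True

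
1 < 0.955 False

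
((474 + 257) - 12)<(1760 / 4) False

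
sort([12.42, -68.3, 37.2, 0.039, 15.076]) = [-68.3, 0.039, 12.42, 15.076, 37.2]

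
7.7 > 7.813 False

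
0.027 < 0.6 True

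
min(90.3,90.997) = 90.3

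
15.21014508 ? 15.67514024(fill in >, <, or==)<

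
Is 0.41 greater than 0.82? No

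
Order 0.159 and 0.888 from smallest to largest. 0.159, 0.888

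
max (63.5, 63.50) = 63.50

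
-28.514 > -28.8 True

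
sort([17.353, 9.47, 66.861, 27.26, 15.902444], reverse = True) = [66.861, 27.26, 17.353, 15.902444, 9.47]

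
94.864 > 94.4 True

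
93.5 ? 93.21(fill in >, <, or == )>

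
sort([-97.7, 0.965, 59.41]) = [-97.7, 0.965, 59.41]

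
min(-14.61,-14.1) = -14.61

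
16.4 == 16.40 True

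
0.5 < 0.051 False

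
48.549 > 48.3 True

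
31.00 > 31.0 False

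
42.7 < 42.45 False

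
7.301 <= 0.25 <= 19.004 False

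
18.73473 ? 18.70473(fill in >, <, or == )>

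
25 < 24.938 False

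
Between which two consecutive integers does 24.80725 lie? 24 and 25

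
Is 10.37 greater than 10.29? Yes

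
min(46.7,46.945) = 46.7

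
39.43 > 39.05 True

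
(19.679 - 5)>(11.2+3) True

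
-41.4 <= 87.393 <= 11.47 False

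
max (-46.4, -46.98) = -46.4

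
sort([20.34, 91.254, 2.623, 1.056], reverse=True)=[91.254, 20.34, 2.623, 1.056]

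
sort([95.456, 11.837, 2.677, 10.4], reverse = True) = [95.456, 11.837, 10.4, 2.677]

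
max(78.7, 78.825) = 78.825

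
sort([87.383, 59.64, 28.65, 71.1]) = [28.65, 59.64, 71.1, 87.383]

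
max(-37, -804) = -37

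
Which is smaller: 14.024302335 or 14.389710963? 14.024302335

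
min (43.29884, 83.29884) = 43.29884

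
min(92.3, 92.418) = 92.3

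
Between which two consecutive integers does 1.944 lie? 1 and 2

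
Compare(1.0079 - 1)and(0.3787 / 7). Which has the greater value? (0.3787 / 7)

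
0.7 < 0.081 False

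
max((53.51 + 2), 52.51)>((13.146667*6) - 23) False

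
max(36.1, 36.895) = 36.895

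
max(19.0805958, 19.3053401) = 19.3053401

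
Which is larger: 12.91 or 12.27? 12.91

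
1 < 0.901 False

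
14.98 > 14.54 True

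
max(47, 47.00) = 47.00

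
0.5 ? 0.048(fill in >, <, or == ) >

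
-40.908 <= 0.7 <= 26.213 True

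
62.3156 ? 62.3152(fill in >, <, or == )>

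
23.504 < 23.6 True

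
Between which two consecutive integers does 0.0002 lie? 0 and 1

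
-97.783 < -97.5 True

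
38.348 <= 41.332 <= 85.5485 True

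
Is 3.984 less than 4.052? Yes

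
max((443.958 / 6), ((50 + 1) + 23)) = 74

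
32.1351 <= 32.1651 True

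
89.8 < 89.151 False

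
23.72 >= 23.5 True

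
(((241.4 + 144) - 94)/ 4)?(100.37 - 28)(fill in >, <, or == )>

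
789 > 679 True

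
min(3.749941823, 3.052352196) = 3.052352196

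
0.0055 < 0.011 True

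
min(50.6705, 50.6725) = 50.6705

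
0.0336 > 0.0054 True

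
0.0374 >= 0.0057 True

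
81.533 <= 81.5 False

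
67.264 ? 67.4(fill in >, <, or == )<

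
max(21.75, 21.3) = 21.75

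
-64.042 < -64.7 False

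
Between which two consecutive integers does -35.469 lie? -36 and -35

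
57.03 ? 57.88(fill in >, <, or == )<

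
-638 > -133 False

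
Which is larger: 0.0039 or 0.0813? 0.0813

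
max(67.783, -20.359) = 67.783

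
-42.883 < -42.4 True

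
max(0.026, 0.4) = 0.4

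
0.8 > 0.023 True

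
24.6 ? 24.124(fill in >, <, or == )>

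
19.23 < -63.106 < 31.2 False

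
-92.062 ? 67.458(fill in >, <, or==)<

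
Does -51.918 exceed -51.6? No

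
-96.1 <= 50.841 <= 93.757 True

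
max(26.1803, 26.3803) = 26.3803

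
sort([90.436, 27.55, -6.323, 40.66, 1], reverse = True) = [90.436, 40.66, 27.55, 1, -6.323]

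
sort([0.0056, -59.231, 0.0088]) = [-59.231, 0.0056, 0.0088]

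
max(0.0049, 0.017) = 0.017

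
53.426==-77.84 False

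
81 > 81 False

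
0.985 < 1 True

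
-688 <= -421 True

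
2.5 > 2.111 True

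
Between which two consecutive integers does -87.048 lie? -88 and -87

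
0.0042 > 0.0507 False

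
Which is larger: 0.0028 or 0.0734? 0.0734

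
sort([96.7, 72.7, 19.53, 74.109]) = [19.53, 72.7, 74.109, 96.7]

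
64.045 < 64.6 True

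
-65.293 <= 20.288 True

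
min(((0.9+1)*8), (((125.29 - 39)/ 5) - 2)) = 15.2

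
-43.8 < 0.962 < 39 True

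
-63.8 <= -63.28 True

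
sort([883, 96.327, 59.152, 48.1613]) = [48.1613, 59.152, 96.327, 883]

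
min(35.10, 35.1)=35.10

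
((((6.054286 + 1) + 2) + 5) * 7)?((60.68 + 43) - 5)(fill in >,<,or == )<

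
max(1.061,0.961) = 1.061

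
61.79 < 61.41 False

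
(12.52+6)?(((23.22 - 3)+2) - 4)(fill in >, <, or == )>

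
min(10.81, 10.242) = 10.242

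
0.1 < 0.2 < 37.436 True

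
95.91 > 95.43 True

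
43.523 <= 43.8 True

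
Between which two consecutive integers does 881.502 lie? 881 and 882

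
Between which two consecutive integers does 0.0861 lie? 0 and 1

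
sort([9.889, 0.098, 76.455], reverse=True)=[76.455, 9.889, 0.098]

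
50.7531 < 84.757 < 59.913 False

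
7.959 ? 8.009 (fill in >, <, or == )<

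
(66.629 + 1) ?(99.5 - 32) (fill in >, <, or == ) >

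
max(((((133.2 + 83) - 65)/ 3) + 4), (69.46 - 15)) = 54.46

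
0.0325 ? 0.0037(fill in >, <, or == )>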